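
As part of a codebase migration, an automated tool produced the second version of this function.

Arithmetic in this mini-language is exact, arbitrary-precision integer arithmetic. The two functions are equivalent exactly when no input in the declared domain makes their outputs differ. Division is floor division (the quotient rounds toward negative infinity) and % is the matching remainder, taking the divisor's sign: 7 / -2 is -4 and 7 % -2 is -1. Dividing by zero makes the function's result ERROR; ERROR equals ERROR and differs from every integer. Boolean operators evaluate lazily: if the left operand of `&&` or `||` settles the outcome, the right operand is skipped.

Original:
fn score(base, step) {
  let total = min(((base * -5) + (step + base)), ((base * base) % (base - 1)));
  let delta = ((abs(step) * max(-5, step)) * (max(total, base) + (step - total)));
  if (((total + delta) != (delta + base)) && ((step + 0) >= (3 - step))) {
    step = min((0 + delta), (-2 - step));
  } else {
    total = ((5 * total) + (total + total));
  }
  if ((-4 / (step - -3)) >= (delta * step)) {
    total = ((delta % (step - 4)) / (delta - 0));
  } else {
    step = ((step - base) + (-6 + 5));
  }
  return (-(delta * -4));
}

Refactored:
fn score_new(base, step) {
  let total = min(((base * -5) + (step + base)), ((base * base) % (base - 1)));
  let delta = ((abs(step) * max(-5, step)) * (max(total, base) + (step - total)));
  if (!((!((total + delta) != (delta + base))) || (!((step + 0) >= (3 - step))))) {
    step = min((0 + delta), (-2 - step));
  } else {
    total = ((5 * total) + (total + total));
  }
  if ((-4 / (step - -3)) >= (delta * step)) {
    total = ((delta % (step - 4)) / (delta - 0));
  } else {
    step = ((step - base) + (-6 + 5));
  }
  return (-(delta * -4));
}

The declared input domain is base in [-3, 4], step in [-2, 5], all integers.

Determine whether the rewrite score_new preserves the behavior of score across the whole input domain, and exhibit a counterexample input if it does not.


Reading the diff, among the changes: boolean connective usage differs.
Spot check at base=0, step=0 — score: total=0, then delta=0, then (((total + delta) != (delta + base)) && ((step + 0) >= (3 - step))) is false, then total=0, then ((-4 / (step - -3)) >= (delta * step)) is false, then step=-1, then returns 0. score_new: total=0, then delta=0, then (!((!((total + delta) != (delta + base))) || (!((step + 0) >= (3 - step))))) is false, then total=0, then ((-4 / (step - -3)) >= (delta * step)) is false, then step=-1, then returns 0. Both give 0.
Across all 64 domain points the two functions coincide.
verdict: equivalent


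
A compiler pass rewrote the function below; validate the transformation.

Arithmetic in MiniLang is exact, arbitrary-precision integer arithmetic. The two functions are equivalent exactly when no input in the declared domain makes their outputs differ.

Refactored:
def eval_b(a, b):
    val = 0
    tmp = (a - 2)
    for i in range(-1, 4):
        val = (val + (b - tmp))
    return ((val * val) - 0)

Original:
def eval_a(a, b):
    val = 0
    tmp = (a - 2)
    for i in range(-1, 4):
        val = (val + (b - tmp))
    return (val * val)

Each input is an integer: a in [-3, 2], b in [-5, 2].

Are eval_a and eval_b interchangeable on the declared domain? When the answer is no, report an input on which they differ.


The two are interchangeable: constant usage differs; also arithmetic usage differs, and every declared input agrees.
As a probe, take a=2, b=1: eval_a runs val=0, then tmp=0, then (i=-1), then val=1, then (i=0), then val=2, then (i=1), then val=3, then (i=2), then val=4, then (i=3), then val=5, then returns 25; eval_b runs val=0, then tmp=0, then (i=-1), then val=1, then (i=0), then val=2, then (i=1), then val=3, then (i=2), then val=4, then (i=3), then val=5, then returns 25; both end at 25.
Checked all 48 inputs in the declared domain: the outputs agree on every one.
verdict: equivalent


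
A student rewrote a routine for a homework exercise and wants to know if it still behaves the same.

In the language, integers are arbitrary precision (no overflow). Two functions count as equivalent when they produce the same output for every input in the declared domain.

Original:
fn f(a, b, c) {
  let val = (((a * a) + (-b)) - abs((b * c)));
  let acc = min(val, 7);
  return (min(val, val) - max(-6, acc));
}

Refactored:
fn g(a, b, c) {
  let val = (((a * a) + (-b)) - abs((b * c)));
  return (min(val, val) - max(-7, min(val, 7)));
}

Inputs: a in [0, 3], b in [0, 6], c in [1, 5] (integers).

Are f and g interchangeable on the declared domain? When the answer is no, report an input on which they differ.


Consider the input a=0, b=2, c=3.
f: val = -8; acc = -8; return -2
g: val = -8; return -1
-2 and -1 differ, so these are not the same function on this domain.
verdict: not equivalent; witness: a=0, b=2, c=3


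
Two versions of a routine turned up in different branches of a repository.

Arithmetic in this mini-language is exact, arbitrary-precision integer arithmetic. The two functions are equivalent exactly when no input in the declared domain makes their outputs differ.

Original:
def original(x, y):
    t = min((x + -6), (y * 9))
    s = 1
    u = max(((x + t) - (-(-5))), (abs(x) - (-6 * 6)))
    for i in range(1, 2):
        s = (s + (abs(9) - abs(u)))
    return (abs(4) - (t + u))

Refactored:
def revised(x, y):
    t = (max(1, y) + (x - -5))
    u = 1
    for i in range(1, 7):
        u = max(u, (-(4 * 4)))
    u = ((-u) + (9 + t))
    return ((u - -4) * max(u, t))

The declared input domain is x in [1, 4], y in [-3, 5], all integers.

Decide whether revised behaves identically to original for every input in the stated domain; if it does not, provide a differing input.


Try x=1, y=-3.
original: t=-27, then s=1, then u=37, then (i=1), then s=-27, then returns -6
revised: t=7, then u=1, then (i=1), then u=1, then (i=2), then u=1, then (i=3), then u=1, then (i=4), then u=1, then (i=5), then u=1, then (i=6), then u=1, then u=15, then returns 285
-6 against 285: the behavior changed.
verdict: not equivalent; witness: x=1, y=-3


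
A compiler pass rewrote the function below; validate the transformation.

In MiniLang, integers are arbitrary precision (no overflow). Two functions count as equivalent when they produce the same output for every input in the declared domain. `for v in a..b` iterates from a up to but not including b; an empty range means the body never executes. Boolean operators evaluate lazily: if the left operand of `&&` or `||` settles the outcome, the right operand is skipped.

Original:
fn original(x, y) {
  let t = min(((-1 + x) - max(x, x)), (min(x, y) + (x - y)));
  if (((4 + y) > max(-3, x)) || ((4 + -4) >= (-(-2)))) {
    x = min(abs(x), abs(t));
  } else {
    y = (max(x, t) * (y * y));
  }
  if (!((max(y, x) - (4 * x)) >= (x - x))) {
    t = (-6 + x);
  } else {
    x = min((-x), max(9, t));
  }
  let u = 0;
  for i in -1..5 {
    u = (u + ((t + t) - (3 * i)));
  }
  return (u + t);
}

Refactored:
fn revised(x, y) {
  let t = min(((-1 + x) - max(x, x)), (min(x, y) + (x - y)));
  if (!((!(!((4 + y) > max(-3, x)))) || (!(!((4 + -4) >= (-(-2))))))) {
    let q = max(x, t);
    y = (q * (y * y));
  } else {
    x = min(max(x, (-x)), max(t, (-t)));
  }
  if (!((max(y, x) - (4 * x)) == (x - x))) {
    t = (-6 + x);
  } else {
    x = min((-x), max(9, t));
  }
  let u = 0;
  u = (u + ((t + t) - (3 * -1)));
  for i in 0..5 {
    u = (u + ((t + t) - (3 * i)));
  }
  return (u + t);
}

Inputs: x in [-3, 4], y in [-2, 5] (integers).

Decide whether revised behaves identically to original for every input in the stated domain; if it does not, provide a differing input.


Take x=-1, y=5.
original: t = -7; (((4 + y) > max(-3, x)) || ((4 + -4) >= (-(-2)))) -> true; x = 1; (!((max(y, x) - (4 * x)) >= (x - x))) -> false; x = -1; u = 0; [i=-1]; u = -11; [i=0]; u = -25; [i=1]; u = -42; [i=2]; u = -62; [i=3]; u = -85; [i=4]; u = -111; return -118
revised: t = -7; (!((!(!((4 + y) > max(-3, x)))) || (!(!((4 + -4) >= (-(-2))))))) -> false; x = 1; (!((max(y, x) - (4 * x)) == (x - x))) -> true; t = -5; u = 0; u = -7; [i=0]; u = -17; [i=1]; u = -30; [i=2]; u = -46; [i=3]; u = -65; [i=4]; u = -87; return -92
-118 against -92: the behavior changed.
verdict: not equivalent; witness: x=-1, y=5


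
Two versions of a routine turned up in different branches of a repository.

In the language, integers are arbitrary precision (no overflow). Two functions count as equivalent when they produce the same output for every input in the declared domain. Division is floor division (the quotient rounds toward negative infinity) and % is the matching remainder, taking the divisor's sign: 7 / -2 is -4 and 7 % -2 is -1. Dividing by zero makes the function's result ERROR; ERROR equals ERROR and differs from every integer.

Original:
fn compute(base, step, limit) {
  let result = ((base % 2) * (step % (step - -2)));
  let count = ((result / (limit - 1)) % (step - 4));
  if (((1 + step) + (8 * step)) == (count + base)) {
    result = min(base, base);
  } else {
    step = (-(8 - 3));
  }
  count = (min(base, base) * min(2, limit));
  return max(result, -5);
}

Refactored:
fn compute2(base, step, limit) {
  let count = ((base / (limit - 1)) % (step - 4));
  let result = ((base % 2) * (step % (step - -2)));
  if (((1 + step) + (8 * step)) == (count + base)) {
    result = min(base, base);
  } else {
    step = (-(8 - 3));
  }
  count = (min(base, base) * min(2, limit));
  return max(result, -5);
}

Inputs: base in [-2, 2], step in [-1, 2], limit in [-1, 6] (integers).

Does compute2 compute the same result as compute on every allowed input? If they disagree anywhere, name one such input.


Input base=1, step=0, limit=-1: 1 from compute versus 0 from compute2.
verdict: not equivalent; witness: base=1, step=0, limit=-1


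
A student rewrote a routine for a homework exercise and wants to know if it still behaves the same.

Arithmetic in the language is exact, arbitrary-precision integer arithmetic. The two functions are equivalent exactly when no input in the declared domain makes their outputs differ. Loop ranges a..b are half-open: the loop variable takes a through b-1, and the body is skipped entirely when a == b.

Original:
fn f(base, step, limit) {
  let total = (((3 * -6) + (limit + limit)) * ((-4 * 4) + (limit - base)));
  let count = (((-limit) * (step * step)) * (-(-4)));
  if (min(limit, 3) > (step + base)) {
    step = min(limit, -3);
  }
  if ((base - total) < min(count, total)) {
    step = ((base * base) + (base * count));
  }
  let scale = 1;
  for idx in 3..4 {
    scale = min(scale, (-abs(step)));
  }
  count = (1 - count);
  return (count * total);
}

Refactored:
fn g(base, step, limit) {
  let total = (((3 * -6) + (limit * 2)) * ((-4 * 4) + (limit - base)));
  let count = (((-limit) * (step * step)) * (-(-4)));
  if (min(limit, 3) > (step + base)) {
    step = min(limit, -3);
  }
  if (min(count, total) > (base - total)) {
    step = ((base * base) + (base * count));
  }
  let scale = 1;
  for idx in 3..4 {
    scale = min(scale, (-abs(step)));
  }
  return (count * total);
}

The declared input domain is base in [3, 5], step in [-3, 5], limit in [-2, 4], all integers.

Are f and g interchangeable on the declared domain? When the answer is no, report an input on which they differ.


The rewrite breaks on base=3, step=-3, limit=-2, where the results are -32802 and 33264.
f: total becomes 462; next count becomes 72; next (min(limit, 3) > (step + base)) evaluates to false; next ((base - total) < min(count, total)) evaluates to true; next step becomes 225; next scale becomes 1; next at idx=3:; next scale becomes -225; next count becomes -71; next final value -32802
g: total becomes 462; next count becomes 72; next (min(limit, 3) > (step + base)) evaluates to false; next (min(count, total) > (base - total)) evaluates to true; next step becomes 225; next scale becomes 1; next at idx=3:; next scale becomes -225; next final value 33264
verdict: not equivalent; witness: base=3, step=-3, limit=-2


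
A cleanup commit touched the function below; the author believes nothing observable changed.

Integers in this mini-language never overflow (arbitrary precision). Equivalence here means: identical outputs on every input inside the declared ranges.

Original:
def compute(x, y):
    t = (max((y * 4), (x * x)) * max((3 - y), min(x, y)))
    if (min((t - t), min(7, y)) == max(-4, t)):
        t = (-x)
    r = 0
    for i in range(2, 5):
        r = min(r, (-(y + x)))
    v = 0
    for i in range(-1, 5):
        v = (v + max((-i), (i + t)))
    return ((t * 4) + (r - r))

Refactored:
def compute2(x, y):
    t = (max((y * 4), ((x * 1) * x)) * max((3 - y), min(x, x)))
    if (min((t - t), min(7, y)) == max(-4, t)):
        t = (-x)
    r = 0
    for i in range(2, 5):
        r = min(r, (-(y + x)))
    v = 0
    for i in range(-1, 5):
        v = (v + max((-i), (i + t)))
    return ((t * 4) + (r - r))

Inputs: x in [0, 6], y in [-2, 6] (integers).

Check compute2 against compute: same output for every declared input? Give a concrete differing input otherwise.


Consider the input x=3, y=1.
compute: t := 18 | (min((t - t), min(7, y)) == max(-4, t)): false | r := 0 | iter i=2: | r := -4 | iter i=3: | r := -4 | iter i=4: | r := -4 | v := 0 | iter i=-1: | v := 17 | iter i=0: | v := 35 | iter i=1: | v := 54 | iter i=2: | v := 74 | iter i=3: | v := 95 | iter i=4: | v := 117 | result 72
compute2: t := 27 | (min((t - t), min(7, y)) == max(-4, t)): false | r := 0 | iter i=2: | r := -4 | iter i=3: | r := -4 | iter i=4: | r := -4 | v := 0 | iter i=-1: | v := 26 | iter i=0: | v := 53 | iter i=1: | v := 81 | iter i=2: | v := 110 | iter i=3: | v := 140 | iter i=4: | v := 171 | result 108
72 != 108, so the rewrite changes behavior.
verdict: not equivalent; witness: x=3, y=1


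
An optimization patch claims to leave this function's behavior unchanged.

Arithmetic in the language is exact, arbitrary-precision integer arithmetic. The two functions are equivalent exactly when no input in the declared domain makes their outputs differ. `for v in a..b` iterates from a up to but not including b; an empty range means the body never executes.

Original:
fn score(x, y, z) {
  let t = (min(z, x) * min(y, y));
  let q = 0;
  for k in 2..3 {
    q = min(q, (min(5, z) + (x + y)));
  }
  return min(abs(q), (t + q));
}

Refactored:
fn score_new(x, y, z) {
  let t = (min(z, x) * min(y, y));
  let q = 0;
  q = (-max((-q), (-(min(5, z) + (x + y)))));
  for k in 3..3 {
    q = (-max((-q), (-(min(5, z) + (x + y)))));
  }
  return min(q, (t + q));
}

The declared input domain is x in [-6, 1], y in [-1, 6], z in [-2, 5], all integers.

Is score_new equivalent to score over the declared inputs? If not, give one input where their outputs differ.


These are not equivalent — on x=-6, y=-1, z=-2 the outputs split (-3 vs -9).
score: t=6, then q=0, then (k=2), then q=-9, then returns -3
score_new: t=6, then q=0, then q=-9, then the loop over k runs zero times, then returns -9
verdict: not equivalent; witness: x=-6, y=-1, z=-2


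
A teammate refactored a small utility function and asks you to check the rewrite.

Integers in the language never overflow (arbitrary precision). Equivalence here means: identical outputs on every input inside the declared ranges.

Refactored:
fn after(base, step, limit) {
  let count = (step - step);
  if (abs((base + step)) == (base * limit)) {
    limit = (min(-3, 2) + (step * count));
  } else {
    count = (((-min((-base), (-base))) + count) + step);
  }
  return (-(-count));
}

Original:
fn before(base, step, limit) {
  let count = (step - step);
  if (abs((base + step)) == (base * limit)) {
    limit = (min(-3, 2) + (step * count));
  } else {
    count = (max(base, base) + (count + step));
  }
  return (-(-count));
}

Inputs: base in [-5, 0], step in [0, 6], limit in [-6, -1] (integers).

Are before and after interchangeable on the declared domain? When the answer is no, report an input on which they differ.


Behavior is preserved: although min/max/abs usage differs, the outputs never diverge.
Tracing base=-3, step=0, limit=-2: before: count becomes 0; next (abs((base + step)) == (base * limit)) evaluates to false; next count becomes -3; next final value -3 | after: count becomes 0; next (abs((base + step)) == (base * limit)) evaluates to false; next count becomes -3; next final value -3 — matching result -3.
Checked all 252 inputs in the declared domain: the outputs agree on every one.
verdict: equivalent


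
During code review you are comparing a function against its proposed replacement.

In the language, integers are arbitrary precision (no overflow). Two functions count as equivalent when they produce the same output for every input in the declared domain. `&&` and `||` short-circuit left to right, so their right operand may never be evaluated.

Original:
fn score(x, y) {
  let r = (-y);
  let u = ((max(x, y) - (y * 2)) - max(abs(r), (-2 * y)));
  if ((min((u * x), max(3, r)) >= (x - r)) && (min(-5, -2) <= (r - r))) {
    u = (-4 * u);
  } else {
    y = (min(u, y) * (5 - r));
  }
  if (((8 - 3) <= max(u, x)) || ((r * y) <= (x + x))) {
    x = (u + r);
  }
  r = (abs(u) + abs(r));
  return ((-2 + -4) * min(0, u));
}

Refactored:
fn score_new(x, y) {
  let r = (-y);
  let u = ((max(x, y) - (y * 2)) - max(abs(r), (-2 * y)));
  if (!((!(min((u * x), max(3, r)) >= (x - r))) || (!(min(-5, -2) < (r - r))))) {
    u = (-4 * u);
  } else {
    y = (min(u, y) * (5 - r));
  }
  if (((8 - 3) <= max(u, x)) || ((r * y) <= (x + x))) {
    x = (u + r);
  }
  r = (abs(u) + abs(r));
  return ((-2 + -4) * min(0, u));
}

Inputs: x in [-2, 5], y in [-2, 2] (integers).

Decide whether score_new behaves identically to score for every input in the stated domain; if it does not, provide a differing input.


Although `(min(-5, -2) <= (r - r))` became `(min(-5, -2) < (r - r))`, no input in the stated domain can expose it.
Spot check at x=1, y=1 — score: r = -1; u = -2; ((min((u * x), max(3, r)) >= (x - r)) && (min(-5, -2) <= (r - r))) -> false; y = -12; (((8 - 3) <= max(u, x)) || ((r * y) <= (x + x))) -> false; r = 3; return 12. score_new: r = -1; u = -2; (!((!(min((u * x), max(3, r)) >= (x - r))) || (!(min(-5, -2) < (r - r))))) -> false; y = -12; (((8 - 3) <= max(u, x)) || ((r * y) <= (x + x))) -> false; r = 3; return 12. Both give 12.
Checked all 40 inputs in the declared domain: the outputs agree on every one.
verdict: equivalent


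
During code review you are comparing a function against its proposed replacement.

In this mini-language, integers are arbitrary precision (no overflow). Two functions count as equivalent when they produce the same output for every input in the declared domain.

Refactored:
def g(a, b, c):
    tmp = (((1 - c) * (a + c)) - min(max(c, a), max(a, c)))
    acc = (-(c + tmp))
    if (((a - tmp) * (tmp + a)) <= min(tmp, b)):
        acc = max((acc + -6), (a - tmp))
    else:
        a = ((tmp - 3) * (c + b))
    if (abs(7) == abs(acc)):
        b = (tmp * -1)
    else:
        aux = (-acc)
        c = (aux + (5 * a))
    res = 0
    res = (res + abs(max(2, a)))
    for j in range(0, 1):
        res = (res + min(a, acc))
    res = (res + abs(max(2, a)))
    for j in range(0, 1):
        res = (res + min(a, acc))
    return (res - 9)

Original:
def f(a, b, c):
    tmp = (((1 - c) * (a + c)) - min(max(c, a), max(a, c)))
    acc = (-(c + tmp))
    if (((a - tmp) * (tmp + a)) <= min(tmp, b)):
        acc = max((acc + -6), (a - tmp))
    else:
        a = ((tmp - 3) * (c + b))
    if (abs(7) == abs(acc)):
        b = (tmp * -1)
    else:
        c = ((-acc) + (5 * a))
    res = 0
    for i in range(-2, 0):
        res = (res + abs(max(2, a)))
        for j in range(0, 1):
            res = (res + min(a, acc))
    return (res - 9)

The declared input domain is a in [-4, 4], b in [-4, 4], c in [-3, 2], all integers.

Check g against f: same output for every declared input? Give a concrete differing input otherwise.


The two are interchangeable: min/max/abs usage differs, loop structure differs, constant usage differs, statement counts differ, local variable names differ, arithmetic usage differs, and every declared input agrees.
One worked example (a=1, b=4, c=-2) — f: tmp=-4, then acc=6, then (((a - tmp) * (tmp + a)) <= min(tmp, b)) is true, then acc=5, then (abs(7) == abs(acc)) is false, then c=0, then res=0, then (i=-2), then res=2, then (j=0), then res=3, then (i=-1), then res=5, then (j=0), then res=6, then returns -3; g: tmp=-4, then acc=6, then (((a - tmp) * (tmp + a)) <= min(tmp, b)) is true, then acc=5, then (abs(7) == abs(acc)) is false, then aux=-5, then c=0, then res=0, then res=2, then (j=0), then res=3, then res=5, then (j=0), then res=6, then returns -3; agreement on -3.
Sweeping the whole domain (486 inputs) finds no disagreement.
verdict: equivalent


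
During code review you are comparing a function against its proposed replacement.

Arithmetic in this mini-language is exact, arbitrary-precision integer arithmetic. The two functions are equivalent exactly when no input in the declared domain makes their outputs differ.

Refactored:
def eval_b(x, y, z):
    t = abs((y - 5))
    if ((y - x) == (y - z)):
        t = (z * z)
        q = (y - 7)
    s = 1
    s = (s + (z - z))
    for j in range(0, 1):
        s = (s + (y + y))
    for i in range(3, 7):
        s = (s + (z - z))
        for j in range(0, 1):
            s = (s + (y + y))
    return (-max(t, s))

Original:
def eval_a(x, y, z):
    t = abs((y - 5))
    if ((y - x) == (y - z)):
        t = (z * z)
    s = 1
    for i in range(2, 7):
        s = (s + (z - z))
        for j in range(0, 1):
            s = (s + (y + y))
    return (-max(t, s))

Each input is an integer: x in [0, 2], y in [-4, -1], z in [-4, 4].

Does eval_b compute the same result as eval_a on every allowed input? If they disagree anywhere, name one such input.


Reading the diff, among the changes: loop structure differs, plus local variable names differ, plus statement counts differ, plus constant usage differs, plus arithmetic usage differs.
Tracing x=2, y=-4, z=4: eval_a: t=9, then ((y - x) == (y - z)) is false, then s=1, then (i=2), then s=1, then (j=0), then s=-7, then (i=3), then s=-7, then (j=0), then s=-15, then (i=4), then s=-15, then (j=0), then s=-23, then (i=5), then s=-23, then (j=0), then s=-31, then (i=6), then s=-31, then (j=0), then s=-39, then returns -9 | eval_b: t=9, then ((y - x) == (y - z)) is false, then s=1, then s=1, then (j=0), then s=-7, then (i=3), then s=-7, then (j=0), then s=-15, then (i=4), then s=-15, then (j=0), then s=-23, then (i=5), then s=-23, then (j=0), then s=-31, then (i=6), then s=-31, then (j=0), then s=-39, then returns -9 — matching result -9.
Every one of the 108 inputs gives matching results.
verdict: equivalent


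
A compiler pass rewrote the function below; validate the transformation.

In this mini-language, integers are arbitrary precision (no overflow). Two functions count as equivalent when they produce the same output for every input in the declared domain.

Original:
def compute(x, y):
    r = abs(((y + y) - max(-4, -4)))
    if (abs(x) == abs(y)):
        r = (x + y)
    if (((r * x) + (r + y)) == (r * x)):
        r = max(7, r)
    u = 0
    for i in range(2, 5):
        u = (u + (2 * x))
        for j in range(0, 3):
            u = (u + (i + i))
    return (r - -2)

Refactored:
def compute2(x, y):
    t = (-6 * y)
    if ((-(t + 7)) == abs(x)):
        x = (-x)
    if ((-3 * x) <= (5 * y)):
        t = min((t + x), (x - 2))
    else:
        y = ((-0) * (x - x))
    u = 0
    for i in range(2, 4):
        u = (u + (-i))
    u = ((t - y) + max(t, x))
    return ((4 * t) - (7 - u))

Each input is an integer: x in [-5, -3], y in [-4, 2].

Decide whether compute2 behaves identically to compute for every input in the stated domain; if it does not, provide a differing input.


Try x=-5, y=-4.
compute: r becomes 4; next (abs(x) == abs(y)) evaluates to false; next (((r * x) + (r + y)) == (r * x)) evaluates to true; next r becomes 7; next u becomes 0; next at i=2:; next u becomes -10; next at j=0:; next u becomes -6; next at j=1:; next u becomes -2; next at j=2:; next u becomes 2; next at i=3:; next u becomes -8; next at j=0:; next u becomes -2; next at j=1:; next u becomes 4; next at j=2:; next u becomes 10; next at i=4:; next u becomes 0; next at j=0:; next u becomes 8; next at j=1:; next u becomes 16; next at j=2:; next u becomes 24; next final value 9
compute2: t becomes 24; next ((-(t + 7)) == abs(x)) evaluates to false; next ((-3 * x) <= (5 * y)) evaluates to false; next y becomes 0; next u becomes 0; next at i=2:; next u becomes -2; next at i=3:; next u becomes -5; next u becomes 48; next final value 137
9 and 137 differ, so these are not the same function on this domain.
verdict: not equivalent; witness: x=-5, y=-4


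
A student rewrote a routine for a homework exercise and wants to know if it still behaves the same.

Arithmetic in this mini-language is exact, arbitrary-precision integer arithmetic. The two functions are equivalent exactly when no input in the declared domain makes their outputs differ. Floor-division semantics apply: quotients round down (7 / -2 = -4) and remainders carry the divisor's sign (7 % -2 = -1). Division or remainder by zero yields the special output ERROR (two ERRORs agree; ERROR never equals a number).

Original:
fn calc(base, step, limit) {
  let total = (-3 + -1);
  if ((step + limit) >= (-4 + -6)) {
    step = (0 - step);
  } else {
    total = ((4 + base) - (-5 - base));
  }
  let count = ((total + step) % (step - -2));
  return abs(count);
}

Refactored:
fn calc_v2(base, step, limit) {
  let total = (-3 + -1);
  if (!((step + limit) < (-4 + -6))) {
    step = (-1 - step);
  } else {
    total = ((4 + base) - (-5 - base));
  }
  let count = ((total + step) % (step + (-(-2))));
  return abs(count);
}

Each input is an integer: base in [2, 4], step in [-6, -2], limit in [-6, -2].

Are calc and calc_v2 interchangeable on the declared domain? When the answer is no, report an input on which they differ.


Evaluate both at base=2, step=-6, limit=-4.
calc: total := -4 | ((step + limit) >= (-4 + -6)): true | step := 6 | count := 2 | result 2
calc_v2: total := -4 | (!((step + limit) < (-4 + -6))): true | step := 5 | count := 1 | result 1
2 != 1, so the rewrite changes behavior.
verdict: not equivalent; witness: base=2, step=-6, limit=-4


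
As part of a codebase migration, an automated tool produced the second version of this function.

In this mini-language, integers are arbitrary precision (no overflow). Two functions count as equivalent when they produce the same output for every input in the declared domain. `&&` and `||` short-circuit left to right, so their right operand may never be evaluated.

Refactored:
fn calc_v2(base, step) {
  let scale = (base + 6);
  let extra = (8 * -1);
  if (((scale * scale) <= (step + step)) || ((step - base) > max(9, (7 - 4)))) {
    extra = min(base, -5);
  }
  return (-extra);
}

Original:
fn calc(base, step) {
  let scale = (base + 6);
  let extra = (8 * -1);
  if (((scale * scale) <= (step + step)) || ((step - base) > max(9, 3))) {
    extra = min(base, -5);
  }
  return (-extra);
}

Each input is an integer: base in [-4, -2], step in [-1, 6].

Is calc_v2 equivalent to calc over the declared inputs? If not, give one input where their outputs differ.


Side by side, the visible changes include: constant usage differs, plus arithmetic usage differs.
As a probe, take base=-3, step=2: calc runs scale=3, then extra=-8, then (((scale * scale) <= (step + step)) || ((step - base) > max(9, 3))) is false, then returns 8; calc_v2 runs scale=3, then extra=-8, then (((scale * scale) <= (step + step)) || ((step - base) > max(9, (7 - 4)))) is false, then returns 8; both end at 8.
An exhaustive pass over the 24 declared inputs shows identical outputs.
verdict: equivalent


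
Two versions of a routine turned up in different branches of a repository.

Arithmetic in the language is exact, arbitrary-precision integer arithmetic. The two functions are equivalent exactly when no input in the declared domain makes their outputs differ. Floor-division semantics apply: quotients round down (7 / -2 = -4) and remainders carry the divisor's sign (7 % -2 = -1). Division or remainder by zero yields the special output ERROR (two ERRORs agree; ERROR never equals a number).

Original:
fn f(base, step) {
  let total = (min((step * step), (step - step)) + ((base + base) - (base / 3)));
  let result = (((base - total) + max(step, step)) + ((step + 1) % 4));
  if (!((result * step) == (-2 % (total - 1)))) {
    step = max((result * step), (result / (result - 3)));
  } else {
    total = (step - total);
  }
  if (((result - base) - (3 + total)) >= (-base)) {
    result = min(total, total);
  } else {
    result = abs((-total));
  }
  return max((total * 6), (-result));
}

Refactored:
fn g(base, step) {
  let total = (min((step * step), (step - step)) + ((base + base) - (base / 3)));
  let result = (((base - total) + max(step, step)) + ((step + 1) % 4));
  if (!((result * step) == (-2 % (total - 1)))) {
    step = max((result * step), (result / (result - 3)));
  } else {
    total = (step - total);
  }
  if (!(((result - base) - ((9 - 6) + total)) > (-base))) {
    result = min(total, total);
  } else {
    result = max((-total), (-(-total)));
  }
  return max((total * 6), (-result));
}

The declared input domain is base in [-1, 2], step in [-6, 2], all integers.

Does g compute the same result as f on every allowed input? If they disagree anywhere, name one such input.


Evaluate both at base=-1, step=-6.
f: total := -1 | result := -3 | (!((result * step) == (-2 % (total - 1)))): true | step := 18 | (((result - base) - (3 + total)) >= (-base)): false | result := 1 | result -1
g: total := -1 | result := -3 | (!((result * step) == (-2 % (total - 1)))): true | step := 18 | (!(((result - base) - ((9 - 6) + total)) > (-base))): true | result := -1 | result 1
-1 != 1, so the rewrite changes behavior.
verdict: not equivalent; witness: base=-1, step=-6


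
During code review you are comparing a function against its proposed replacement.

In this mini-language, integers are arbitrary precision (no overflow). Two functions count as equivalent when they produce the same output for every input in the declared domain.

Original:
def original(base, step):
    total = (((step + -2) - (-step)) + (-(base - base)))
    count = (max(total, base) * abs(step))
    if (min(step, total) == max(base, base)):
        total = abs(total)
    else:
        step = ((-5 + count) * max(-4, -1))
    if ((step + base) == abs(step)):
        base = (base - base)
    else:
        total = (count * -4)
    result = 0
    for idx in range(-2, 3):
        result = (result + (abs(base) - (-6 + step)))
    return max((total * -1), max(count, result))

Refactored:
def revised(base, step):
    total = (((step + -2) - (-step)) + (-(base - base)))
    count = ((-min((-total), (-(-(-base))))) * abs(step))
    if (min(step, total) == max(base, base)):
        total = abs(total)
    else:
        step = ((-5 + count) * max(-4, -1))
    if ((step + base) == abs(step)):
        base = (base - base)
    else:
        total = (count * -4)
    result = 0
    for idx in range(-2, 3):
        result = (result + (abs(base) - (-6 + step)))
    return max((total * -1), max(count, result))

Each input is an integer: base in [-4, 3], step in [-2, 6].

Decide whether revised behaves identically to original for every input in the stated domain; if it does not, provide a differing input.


Comparing the listings, the differences include: min/max/abs usage differs.
Tracing base=1, step=0: original: total := -2 | count := 0 | (min(step, total) == max(base, base)): false | step := 5 | ((step + base) == abs(step)): false | total := 0 | result := 0 | iter idx=-2: | result := 2 | iter idx=-1: | result := 4 | iter idx=0: | result := 6 | iter idx=1: | result := 8 | iter idx=2: | result := 10 | result 10 | revised: total := -2 | count := 0 | (min(step, total) == max(base, base)): false | step := 5 | ((step + base) == abs(step)): false | total := 0 | result := 0 | iter idx=-2: | result := 2 | iter idx=-1: | result := 4 | iter idx=0: | result := 6 | iter idx=1: | result := 8 | iter idx=2: | result := 10 | result 10 — matching result 10.
Sweeping the whole domain (72 inputs) finds no disagreement.
verdict: equivalent


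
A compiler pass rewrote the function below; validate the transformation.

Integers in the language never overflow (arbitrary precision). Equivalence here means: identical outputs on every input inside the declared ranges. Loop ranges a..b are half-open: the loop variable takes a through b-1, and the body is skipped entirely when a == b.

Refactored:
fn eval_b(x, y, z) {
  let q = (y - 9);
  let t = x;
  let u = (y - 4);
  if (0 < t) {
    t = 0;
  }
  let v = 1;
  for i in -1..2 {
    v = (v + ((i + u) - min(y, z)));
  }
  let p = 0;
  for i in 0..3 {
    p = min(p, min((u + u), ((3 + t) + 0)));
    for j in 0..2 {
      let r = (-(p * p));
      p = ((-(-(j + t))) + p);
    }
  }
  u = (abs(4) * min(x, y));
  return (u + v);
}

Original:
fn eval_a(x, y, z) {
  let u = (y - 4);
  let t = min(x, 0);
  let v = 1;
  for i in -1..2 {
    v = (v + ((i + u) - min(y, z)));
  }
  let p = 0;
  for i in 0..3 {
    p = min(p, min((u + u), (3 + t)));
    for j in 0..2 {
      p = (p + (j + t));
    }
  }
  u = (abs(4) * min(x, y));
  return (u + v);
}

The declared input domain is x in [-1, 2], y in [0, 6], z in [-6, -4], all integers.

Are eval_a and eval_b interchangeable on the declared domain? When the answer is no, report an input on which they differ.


Equivalent — the differences include min/max/abs usage differs; local variable names differ; arithmetic usage differs; statement counts differ; comparison usage differs; branching structure differs; constant usage differs, yet no declared input distinguishes the two.
Tracing x=2, y=3, z=-6: eval_a: u becomes -1; next t becomes 0; next v becomes 1; next at i=-1:; next v becomes 5; next at i=0:; next v becomes 10; next at i=1:; next v becomes 16; next p becomes 0; next at i=0:; next p becomes -2; next at j=0:; next p becomes -2; next at j=1:; next p becomes -1; next at i=1:; next p becomes -2; next at j=0:; next p becomes -2; next at j=1:; next p becomes -1; next at i=2:; next p becomes -2; next at j=0:; next p becomes -2; next at j=1:; next p becomes -1; next u becomes 8; next final value 24 | eval_b: q becomes -6; next t becomes 2; next u becomes -1; next (0 < t) evaluates to true; next t becomes 0; next v becomes 1; next at i=-1:; next v becomes 5; next at i=0:; next v becomes 10; next at i=1:; next v becomes 16; next p becomes 0; next at i=0:; next p becomes -2; next at j=0:; next r becomes -4; next p becomes -2; next at j=1:; next r becomes -4; next p becomes -1; next at i=1:; next p becomes -2; next at j=0:; next r becomes -4; next p becomes -2; next at j=1:; next r becomes -4; next p becomes -1; next at i=2:; next p becomes -2; next at j=0:; next r becomes -4; next p becomes -2; next at j=1:; next r becomes -4; next p becomes -1; next u becomes 8; next final value 24 — matching result 24.
An exhaustive pass over the 84 declared inputs shows identical outputs.
verdict: equivalent


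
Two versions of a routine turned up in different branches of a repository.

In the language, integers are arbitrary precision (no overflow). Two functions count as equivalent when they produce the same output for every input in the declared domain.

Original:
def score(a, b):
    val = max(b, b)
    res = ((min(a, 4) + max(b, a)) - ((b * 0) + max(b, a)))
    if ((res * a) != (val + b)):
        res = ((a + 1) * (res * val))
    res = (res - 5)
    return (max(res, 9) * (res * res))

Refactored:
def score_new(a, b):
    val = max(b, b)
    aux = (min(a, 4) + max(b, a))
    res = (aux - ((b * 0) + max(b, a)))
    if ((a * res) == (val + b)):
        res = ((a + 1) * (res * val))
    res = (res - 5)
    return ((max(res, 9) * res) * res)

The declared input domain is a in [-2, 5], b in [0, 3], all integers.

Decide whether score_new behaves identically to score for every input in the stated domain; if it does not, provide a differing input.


There is a counterexample at a=-2, b=0: 225 on one side, 441 on the other.
score: val = 0; res = -2; ((res * a) != (val + b)) -> true; res = 0; res = -5; return 225
score_new: val = 0; aux = -2; res = -2; ((a * res) == (val + b)) -> false; res = -7; return 441
verdict: not equivalent; witness: a=-2, b=0


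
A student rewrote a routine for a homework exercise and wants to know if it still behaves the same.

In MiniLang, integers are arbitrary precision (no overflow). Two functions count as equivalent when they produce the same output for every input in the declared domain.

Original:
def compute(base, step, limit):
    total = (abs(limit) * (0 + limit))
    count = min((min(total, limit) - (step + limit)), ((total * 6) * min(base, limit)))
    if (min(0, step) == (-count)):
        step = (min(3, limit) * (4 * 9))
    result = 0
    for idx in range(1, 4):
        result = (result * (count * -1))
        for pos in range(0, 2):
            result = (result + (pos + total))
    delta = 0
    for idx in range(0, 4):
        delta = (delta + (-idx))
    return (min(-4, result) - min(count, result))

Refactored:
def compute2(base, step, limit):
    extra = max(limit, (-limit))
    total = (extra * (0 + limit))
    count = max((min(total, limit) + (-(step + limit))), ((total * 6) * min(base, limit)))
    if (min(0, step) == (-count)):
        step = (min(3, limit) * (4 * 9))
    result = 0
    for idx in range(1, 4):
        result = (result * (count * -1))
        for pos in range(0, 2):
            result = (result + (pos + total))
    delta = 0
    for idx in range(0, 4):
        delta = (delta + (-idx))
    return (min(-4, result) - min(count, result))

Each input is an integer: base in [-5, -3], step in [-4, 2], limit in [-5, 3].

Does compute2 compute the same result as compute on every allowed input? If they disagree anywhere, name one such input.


Take base=-5, step=-4, limit=0.
compute: total=0, then count=0, then (min(0, step) == (-count)) is false, then result=0, then (idx=1), then result=0, then (pos=0), then result=0, then (pos=1), then result=1, then (idx=2), then result=0, then (pos=0), then result=0, then (pos=1), then result=1, then (idx=3), then result=0, then (pos=0), then result=0, then (pos=1), then result=1, then delta=0, then (idx=0), then delta=0, then (idx=1), then delta=-1, then (idx=2), then delta=-3, then (idx=3), then delta=-6, then returns -4
compute2: extra=0, then total=0, then count=4, then (min(0, step) == (-count)) is true, then step=0, then result=0, then (idx=1), then result=0, then (pos=0), then result=0, then (pos=1), then result=1, then (idx=2), then result=-4, then (pos=0), then result=-4, then (pos=1), then result=-3, then (idx=3), then result=12, then (pos=0), then result=12, then (pos=1), then result=13, then delta=0, then (idx=0), then delta=0, then (idx=1), then delta=-1, then (idx=2), then delta=-3, then (idx=3), then delta=-6, then returns -8
-4 against -8: the behavior changed.
verdict: not equivalent; witness: base=-5, step=-4, limit=0


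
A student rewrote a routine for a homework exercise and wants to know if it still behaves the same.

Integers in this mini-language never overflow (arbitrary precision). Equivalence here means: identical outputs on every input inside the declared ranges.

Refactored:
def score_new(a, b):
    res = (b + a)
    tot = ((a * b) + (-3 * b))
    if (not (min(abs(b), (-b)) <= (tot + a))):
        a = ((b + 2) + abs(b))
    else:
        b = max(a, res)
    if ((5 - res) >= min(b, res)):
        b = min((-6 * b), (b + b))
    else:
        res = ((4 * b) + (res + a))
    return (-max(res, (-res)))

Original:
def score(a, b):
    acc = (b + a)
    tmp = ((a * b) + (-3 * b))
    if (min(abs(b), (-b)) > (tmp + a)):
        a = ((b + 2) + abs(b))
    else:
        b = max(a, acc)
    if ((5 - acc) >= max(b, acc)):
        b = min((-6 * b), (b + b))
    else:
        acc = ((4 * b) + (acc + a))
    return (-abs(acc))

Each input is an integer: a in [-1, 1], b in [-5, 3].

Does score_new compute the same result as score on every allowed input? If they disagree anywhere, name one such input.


Try a=1, b=2.
score: acc := 3 | tmp := -4 | (min(abs(b), (-b)) > (tmp + a)): true | a := 6 | ((5 - acc) >= max(b, acc)): false | acc := 17 | result -17
score_new: res := 3 | tot := -4 | (not (min(abs(b), (-b)) <= (tot + a))): true | a := 6 | ((5 - res) >= min(b, res)): true | b := -12 | result -3
-17 != -3, so the rewrite changes behavior.
verdict: not equivalent; witness: a=1, b=2
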